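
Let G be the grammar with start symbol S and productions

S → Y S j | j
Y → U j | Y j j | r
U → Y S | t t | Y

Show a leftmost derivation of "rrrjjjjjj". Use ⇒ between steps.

S ⇒ YSj   [S → Y S j]
YSj ⇒ rSj   [Y → r]
rSj ⇒ rYSjj   [S → Y S j]
rYSjj ⇒ rrSjj   [Y → r]
rrSjj ⇒ rrYSjjj   [S → Y S j]
rrYSjjj ⇒ rrYjjSjjj   [Y → Y j j]
rrYjjSjjj ⇒ rrrjjSjjj   [Y → r]
rrrjjSjjj ⇒ rrrjjjjjj   [S → j]

S ⇒ YSj ⇒ rSj ⇒ rYSjj ⇒ rrSjj ⇒ rrYSjjj ⇒ rrYjjSjjj ⇒ rrrjjSjjj ⇒ rrrjjjjjj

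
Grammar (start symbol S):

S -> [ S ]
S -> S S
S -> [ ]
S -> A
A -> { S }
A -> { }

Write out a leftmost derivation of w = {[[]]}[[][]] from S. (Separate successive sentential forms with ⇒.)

S ⇒ SS   [S -> S S]
SS ⇒ AS   [S -> A]
AS ⇒ {S}S   [A -> { S }]
{S}S ⇒ {[S]}S   [S -> [ S ]]
{[S]}S ⇒ {[[]]}S   [S -> [ ]]
{[[]]}S ⇒ {[[]]}[S]   [S -> [ S ]]
{[[]]}[S] ⇒ {[[]]}[SS]   [S -> S S]
{[[]]}[SS] ⇒ {[[]]}[[]S]   [S -> [ ]]
{[[]]}[[]S] ⇒ {[[]]}[[][]]   [S -> [ ]]

S ⇒ SS ⇒ AS ⇒ {S}S ⇒ {[S]}S ⇒ {[[]]}S ⇒ {[[]]}[S] ⇒ {[[]]}[SS] ⇒ {[[]]}[[]S] ⇒ {[[]]}[[][]]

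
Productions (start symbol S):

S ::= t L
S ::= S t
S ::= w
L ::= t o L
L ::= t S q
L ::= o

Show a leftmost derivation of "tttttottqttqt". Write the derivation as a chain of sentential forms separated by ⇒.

S ⇒ St   [S ::= S t]
St ⇒ tLt   [S ::= t L]
tLt ⇒ ttSqt   [L ::= t S q]
ttSqt ⇒ ttStqt   [S ::= S t]
ttStqt ⇒ ttSttqt   [S ::= S t]
ttSttqt ⇒ tttLttqt   [S ::= t L]
tttLttqt ⇒ ttttSqttqt   [L ::= t S q]
ttttSqttqt ⇒ ttttStqttqt   [S ::= S t]
ttttStqttqt ⇒ ttttSttqttqt   [S ::= S t]
ttttSttqttqt ⇒ tttttLttqttqt   [S ::= t L]
tttttLttqttqt ⇒ tttttottqttqt   [L ::= o]

S⇒St⇒tLt⇒ttSqt⇒ttStqt⇒ttSttqt⇒tttLttqt⇒ttttSqttqt⇒ttttStqttqt⇒ttttSttqttqt⇒tttttLttqttqt⇒tttttottqttqt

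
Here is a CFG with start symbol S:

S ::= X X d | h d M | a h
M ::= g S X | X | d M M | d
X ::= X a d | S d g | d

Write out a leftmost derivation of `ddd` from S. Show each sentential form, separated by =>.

S=>XXd=>dXd=>ddd

S => XXd   [S ::= X X d]
XXd => dXd   [X ::= d]
dXd => ddd   [X ::= d]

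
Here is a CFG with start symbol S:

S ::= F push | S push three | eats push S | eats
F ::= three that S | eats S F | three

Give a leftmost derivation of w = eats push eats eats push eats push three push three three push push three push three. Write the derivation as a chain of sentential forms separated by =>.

S => eats push S => eats push S push three => eats push S push three push three => eats push F push push three push three => eats push eats S F push push three push three => eats push eats S push three F push push three push three => eats push eats eats push S push three F push push three push three => eats push eats eats push S push three push three F push push three push three => eats push eats eats push eats push three push three F push push three push three => eats push eats eats push eats push three push three three push push three push three

S => eats push S   [S ::= eats push S]
eats push S => eats push S push three   [S ::= S push three]
eats push S push three => eats push S push three push three   [S ::= S push three]
eats push S push three push three => eats push F push push three push three   [S ::= F push]
eats push F push push three push three => eats push eats S F push push three push three   [F ::= eats S F]
eats push eats S F push push three push three => eats push eats S push three F push push three push three   [S ::= S push three]
eats push eats S push three F push push three push three => eats push eats eats push S push three F push push three push three   [S ::= eats push S]
eats push eats eats push S push three F push push three push three => eats push eats eats push S push three push three F push push three push three   [S ::= S push three]
eats push eats eats push S push three push three F push push three push three => eats push eats eats push eats push three push three F push push three push three   [S ::= eats]
eats push eats eats push eats push three push three F push push three push three => eats push eats eats push eats push three push three three push push three push three   [F ::= three]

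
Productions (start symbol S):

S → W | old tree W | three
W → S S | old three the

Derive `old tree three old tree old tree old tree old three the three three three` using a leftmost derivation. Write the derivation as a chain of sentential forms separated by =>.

S => old tree W   [S → old tree W]
old tree W => old tree S S   [W → S S]
old tree S S => old tree three S   [S → three]
old tree three S => old tree three old tree W   [S → old tree W]
old tree three old tree W => old tree three old tree S S   [W → S S]
old tree three old tree S S => old tree three old tree W S   [S → W]
old tree three old tree W S => old tree three old tree S S S   [W → S S]
old tree three old tree S S S => old tree three old tree old tree W S S   [S → old tree W]
old tree three old tree old tree W S S => old tree three old tree old tree S S S S   [W → S S]
old tree three old tree old tree S S S S => old tree three old tree old tree old tree W S S S   [S → old tree W]
old tree three old tree old tree old tree W S S S => old tree three old tree old tree old tree old three the S S S   [W → old three the]
old tree three old tree old tree old tree old three the S S S => old tree three old tree old tree old tree old three the three S S   [S → three]
old tree three old tree old tree old tree old three the three S S => old tree three old tree old tree old tree old three the three three S   [S → three]
old tree three old tree old tree old tree old three the three three S => old tree three old tree old tree old tree old three the three three three   [S → three]

S => old tree W => old tree S S => old tree three S => old tree three old tree W => old tree three old tree S S => old tree three old tree W S => old tree three old tree S S S => old tree three old tree old tree W S S => old tree three old tree old tree S S S S => old tree three old tree old tree old tree W S S S => old tree three old tree old tree old tree old three the S S S => old tree three old tree old tree old tree old three the three S S => old tree three old tree old tree old tree old three the three three S => old tree three old tree old tree old tree old three the three three three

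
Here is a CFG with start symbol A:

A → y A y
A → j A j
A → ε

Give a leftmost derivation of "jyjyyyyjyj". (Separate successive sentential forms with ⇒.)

A⇒jAj⇒jyAyj⇒jyjAjyj⇒jyjyAyjyj⇒jyjyyAyyjyj⇒jyjyyyyjyj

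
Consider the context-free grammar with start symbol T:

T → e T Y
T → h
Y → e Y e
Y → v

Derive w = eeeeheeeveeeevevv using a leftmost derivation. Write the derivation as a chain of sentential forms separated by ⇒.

T⇒eTY⇒eeTYY⇒eeeTYYY⇒eeeeTYYYY⇒eeeehYYYY⇒eeeeheYeYYY⇒eeeeheeYeeYYY⇒eeeeheeeYeeeYYY⇒eeeeheeeveeeYYY⇒eeeeheeeveeeeYeYY⇒eeeeheeeveeeeveYY⇒eeeeheeeveeeevevY⇒eeeeheeeveeeevevv

T ⇒ eTY   [T → e T Y]
eTY ⇒ eeTYY   [T → e T Y]
eeTYY ⇒ eeeTYYY   [T → e T Y]
eeeTYYY ⇒ eeeeTYYYY   [T → e T Y]
eeeeTYYYY ⇒ eeeehYYYY   [T → h]
eeeehYYYY ⇒ eeeeheYeYYY   [Y → e Y e]
eeeeheYeYYY ⇒ eeeeheeYeeYYY   [Y → e Y e]
eeeeheeYeeYYY ⇒ eeeeheeeYeeeYYY   [Y → e Y e]
eeeeheeeYeeeYYY ⇒ eeeeheeeveeeYYY   [Y → v]
eeeeheeeveeeYYY ⇒ eeeeheeeveeeeYeYY   [Y → e Y e]
eeeeheeeveeeeYeYY ⇒ eeeeheeeveeeeveYY   [Y → v]
eeeeheeeveeeeveYY ⇒ eeeeheeeveeeevevY   [Y → v]
eeeeheeeveeeevevY ⇒ eeeeheeeveeeevevv   [Y → v]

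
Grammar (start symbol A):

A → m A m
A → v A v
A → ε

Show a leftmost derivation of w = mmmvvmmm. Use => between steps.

A=>mAm=>mmAmm=>mmmAmmm=>mmmvAvmmm=>mmmvvmmm

A => mAm   [A → m A m]
mAm => mmAmm   [A → m A m]
mmAmm => mmmAmmm   [A → m A m]
mmmAmmm => mmmvAvmmm   [A → v A v]
mmmvAvmmm => mmmvvmmm   [A → ε]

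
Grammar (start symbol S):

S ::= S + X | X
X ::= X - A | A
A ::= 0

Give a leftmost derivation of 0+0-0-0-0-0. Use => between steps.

S => S+X   [S ::= S + X]
S+X => X+X   [S ::= X]
X+X => A+X   [X ::= A]
A+X => 0+X   [A ::= 0]
0+X => 0+X-A   [X ::= X - A]
0+X-A => 0+X-A-A   [X ::= X - A]
0+X-A-A => 0+X-A-A-A   [X ::= X - A]
0+X-A-A-A => 0+X-A-A-A-A   [X ::= X - A]
0+X-A-A-A-A => 0+A-A-A-A-A   [X ::= A]
0+A-A-A-A-A => 0+0-A-A-A-A   [A ::= 0]
0+0-A-A-A-A => 0+0-0-A-A-A   [A ::= 0]
0+0-0-A-A-A => 0+0-0-0-A-A   [A ::= 0]
0+0-0-0-A-A => 0+0-0-0-0-A   [A ::= 0]
0+0-0-0-0-A => 0+0-0-0-0-0   [A ::= 0]

S => S+X => X+X => A+X => 0+X => 0+X-A => 0+X-A-A => 0+X-A-A-A => 0+X-A-A-A-A => 0+A-A-A-A-A => 0+0-A-A-A-A => 0+0-0-A-A-A => 0+0-0-0-A-A => 0+0-0-0-0-A => 0+0-0-0-0-0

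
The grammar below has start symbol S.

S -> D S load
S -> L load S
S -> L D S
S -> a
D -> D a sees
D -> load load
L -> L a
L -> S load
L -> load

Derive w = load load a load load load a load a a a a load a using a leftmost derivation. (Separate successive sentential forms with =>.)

S => L load S => load load S => load load L load S => load load L a load S => load load L a a load S => load load L a a a load S => load load L a a a a load S => load load S load a a a a load S => load load L D S load a a a a load S => load load S load D S load a a a a load S => load load a load D S load a a a a load S => load load a load load load S load a a a a load S => load load a load load load a load a a a a load S => load load a load load load a load a a a a load a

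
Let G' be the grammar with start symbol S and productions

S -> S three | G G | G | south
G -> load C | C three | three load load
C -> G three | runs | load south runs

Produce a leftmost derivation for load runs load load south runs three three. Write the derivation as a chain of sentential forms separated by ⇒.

S ⇒ G G ⇒ load C G ⇒ load runs G ⇒ load runs C three ⇒ load runs G three three ⇒ load runs load C three three ⇒ load runs load load south runs three three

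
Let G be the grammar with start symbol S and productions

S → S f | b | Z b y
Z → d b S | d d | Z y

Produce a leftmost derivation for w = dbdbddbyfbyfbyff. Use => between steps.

S => Sf => Sff => Zbyff => dbSbyff => dbSfbyff => dbZbyfbyff => dbdbSbyfbyff => dbdbSfbyfbyff => dbdbZbyfbyfbyff => dbdbddbyfbyfbyff

S => Sf   [S → S f]
Sf => Sff   [S → S f]
Sff => Zbyff   [S → Z b y]
Zbyff => dbSbyff   [Z → d b S]
dbSbyff => dbSfbyff   [S → S f]
dbSfbyff => dbZbyfbyff   [S → Z b y]
dbZbyfbyff => dbdbSbyfbyff   [Z → d b S]
dbdbSbyfbyff => dbdbSfbyfbyff   [S → S f]
dbdbSfbyfbyff => dbdbZbyfbyfbyff   [S → Z b y]
dbdbZbyfbyfbyff => dbdbddbyfbyfbyff   [Z → d d]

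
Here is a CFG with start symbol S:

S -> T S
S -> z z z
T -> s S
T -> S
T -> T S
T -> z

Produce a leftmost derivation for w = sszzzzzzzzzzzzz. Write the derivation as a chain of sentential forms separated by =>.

S=>TS=>sSS=>sTSS=>sTSSS=>ssSSSS=>ssTSSSS=>sszSSSS=>sszzzzSSS=>sszzzzzzzSS=>sszzzzzzzzzzS=>sszzzzzzzzzzzzz

S => TS   [S -> T S]
TS => sSS   [T -> s S]
sSS => sTSS   [S -> T S]
sTSS => sTSSS   [T -> T S]
sTSSS => ssSSSS   [T -> s S]
ssSSSS => ssTSSSS   [S -> T S]
ssTSSSS => sszSSSS   [T -> z]
sszSSSS => sszzzzSSS   [S -> z z z]
sszzzzSSS => sszzzzzzzSS   [S -> z z z]
sszzzzzzzSS => sszzzzzzzzzzS   [S -> z z z]
sszzzzzzzzzzS => sszzzzzzzzzzzzz   [S -> z z z]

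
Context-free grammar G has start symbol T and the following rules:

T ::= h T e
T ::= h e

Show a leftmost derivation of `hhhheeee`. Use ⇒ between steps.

T⇒hTe⇒hhTee⇒hhhTeee⇒hhhheeee

T ⇒ hTe   [T ::= h T e]
hTe ⇒ hhTee   [T ::= h T e]
hhTee ⇒ hhhTeee   [T ::= h T e]
hhhTeee ⇒ hhhheeee   [T ::= h e]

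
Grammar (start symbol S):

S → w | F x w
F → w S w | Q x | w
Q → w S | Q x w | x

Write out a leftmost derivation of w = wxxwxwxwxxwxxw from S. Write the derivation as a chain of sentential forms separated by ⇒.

S ⇒ Fxw   [S → F x w]
Fxw ⇒ Qxxw   [F → Q x]
Qxxw ⇒ wSxxw   [Q → w S]
wSxxw ⇒ wFxwxxw   [S → F x w]
wFxwxxw ⇒ wQxxwxxw   [F → Q x]
wQxxwxxw ⇒ wQxwxxwxxw   [Q → Q x w]
wQxwxxwxxw ⇒ wQxwxwxxwxxw   [Q → Q x w]
wQxwxwxxwxxw ⇒ wQxwxwxwxxwxxw   [Q → Q x w]
wQxwxwxwxxwxxw ⇒ wxxwxwxwxxwxxw   [Q → x]

S ⇒ Fxw ⇒ Qxxw ⇒ wSxxw ⇒ wFxwxxw ⇒ wQxxwxxw ⇒ wQxwxxwxxw ⇒ wQxwxwxxwxxw ⇒ wQxwxwxwxxwxxw ⇒ wxxwxwxwxxwxxw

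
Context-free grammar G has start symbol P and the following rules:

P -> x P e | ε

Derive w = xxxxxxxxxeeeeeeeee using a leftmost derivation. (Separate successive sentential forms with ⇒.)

P ⇒ xPe   [P -> x P e]
xPe ⇒ xxPee   [P -> x P e]
xxPee ⇒ xxxPeee   [P -> x P e]
xxxPeee ⇒ xxxxPeeee   [P -> x P e]
xxxxPeeee ⇒ xxxxxPeeeee   [P -> x P e]
xxxxxPeeeee ⇒ xxxxxxPeeeeee   [P -> x P e]
xxxxxxPeeeeee ⇒ xxxxxxxPeeeeeee   [P -> x P e]
xxxxxxxPeeeeeee ⇒ xxxxxxxxPeeeeeeee   [P -> x P e]
xxxxxxxxPeeeeeeee ⇒ xxxxxxxxxPeeeeeeeee   [P -> x P e]
xxxxxxxxxPeeeeeeeee ⇒ xxxxxxxxxeeeeeeeee   [P -> ε]

P ⇒ xPe ⇒ xxPee ⇒ xxxPeee ⇒ xxxxPeeee ⇒ xxxxxPeeeee ⇒ xxxxxxPeeeeee ⇒ xxxxxxxPeeeeeee ⇒ xxxxxxxxPeeeeeeee ⇒ xxxxxxxxxPeeeeeeeee ⇒ xxxxxxxxxeeeeeeeee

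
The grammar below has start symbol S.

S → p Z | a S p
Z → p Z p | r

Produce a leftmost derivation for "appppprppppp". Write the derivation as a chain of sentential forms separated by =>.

S => aSp   [S → a S p]
aSp => apZp   [S → p Z]
apZp => appZpp   [Z → p Z p]
appZpp => apppZppp   [Z → p Z p]
apppZppp => appppZpppp   [Z → p Z p]
appppZpppp => apppppZppppp   [Z → p Z p]
apppppZppppp => appppprppppp   [Z → r]

S => aSp => apZp => appZpp => apppZppp => appppZpppp => apppppZppppp => appppprppppp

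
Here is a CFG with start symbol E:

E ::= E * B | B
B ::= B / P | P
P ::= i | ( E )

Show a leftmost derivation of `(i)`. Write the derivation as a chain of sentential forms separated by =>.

E => B => P => (E) => (B) => (P) => (i)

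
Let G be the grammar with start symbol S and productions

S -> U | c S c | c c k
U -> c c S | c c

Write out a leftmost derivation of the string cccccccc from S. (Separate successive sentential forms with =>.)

S => cSc => ccScc => ccUcc => ccccScc => ccccUcc => cccccccc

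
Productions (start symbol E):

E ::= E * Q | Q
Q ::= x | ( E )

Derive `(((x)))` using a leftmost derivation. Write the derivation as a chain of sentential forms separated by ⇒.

E ⇒ Q ⇒ (E) ⇒ (Q) ⇒ ((E)) ⇒ ((Q)) ⇒ (((E))) ⇒ (((Q))) ⇒ (((x)))

E ⇒ Q   [E ::= Q]
Q ⇒ (E)   [Q ::= ( E )]
(E) ⇒ (Q)   [E ::= Q]
(Q) ⇒ ((E))   [Q ::= ( E )]
((E)) ⇒ ((Q))   [E ::= Q]
((Q)) ⇒ (((E)))   [Q ::= ( E )]
(((E))) ⇒ (((Q)))   [E ::= Q]
(((Q))) ⇒ (((x)))   [Q ::= x]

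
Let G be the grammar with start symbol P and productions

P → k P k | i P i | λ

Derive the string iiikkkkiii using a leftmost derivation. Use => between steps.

P => iPi => iiPii => iiiPiii => iiikPkiii => iiikkPkkiii => iiikkkkiii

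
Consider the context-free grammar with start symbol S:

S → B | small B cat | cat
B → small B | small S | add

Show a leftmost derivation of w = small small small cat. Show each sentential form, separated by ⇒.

S ⇒ B ⇒ small B ⇒ small small B ⇒ small small small S ⇒ small small small cat

S ⇒ B   [S → B]
B ⇒ small B   [B → small B]
small B ⇒ small small B   [B → small B]
small small B ⇒ small small small S   [B → small S]
small small small S ⇒ small small small cat   [S → cat]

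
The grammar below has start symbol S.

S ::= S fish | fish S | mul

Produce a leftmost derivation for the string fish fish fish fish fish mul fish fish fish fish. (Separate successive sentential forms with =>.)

S => S fish => fish S fish => fish fish S fish => fish fish fish S fish => fish fish fish S fish fish => fish fish fish S fish fish fish => fish fish fish fish S fish fish fish => fish fish fish fish S fish fish fish fish => fish fish fish fish fish S fish fish fish fish => fish fish fish fish fish mul fish fish fish fish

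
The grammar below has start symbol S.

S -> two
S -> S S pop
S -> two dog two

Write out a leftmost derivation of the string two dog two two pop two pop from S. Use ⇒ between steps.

S ⇒ S S pop   [S -> S S pop]
S S pop ⇒ S S pop S pop   [S -> S S pop]
S S pop S pop ⇒ two dog two S pop S pop   [S -> two dog two]
two dog two S pop S pop ⇒ two dog two two pop S pop   [S -> two]
two dog two two pop S pop ⇒ two dog two two pop two pop   [S -> two]

S ⇒ S S pop ⇒ S S pop S pop ⇒ two dog two S pop S pop ⇒ two dog two two pop S pop ⇒ two dog two two pop two pop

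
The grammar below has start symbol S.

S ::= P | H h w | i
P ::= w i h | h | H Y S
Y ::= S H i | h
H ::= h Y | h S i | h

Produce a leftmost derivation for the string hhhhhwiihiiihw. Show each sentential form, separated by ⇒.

S ⇒ Hhw ⇒ hSihw ⇒ hPihw ⇒ hHYSihw ⇒ hhSiYSihw ⇒ hhHhwiYSihw ⇒ hhhYhwiYSihw ⇒ hhhhhwiYSihw ⇒ hhhhhwiSHiSihw ⇒ hhhhhwiiHiSihw ⇒ hhhhhwiihiSihw ⇒ hhhhhwiihiiihw

S ⇒ Hhw   [S ::= H h w]
Hhw ⇒ hSihw   [H ::= h S i]
hSihw ⇒ hPihw   [S ::= P]
hPihw ⇒ hHYSihw   [P ::= H Y S]
hHYSihw ⇒ hhSiYSihw   [H ::= h S i]
hhSiYSihw ⇒ hhHhwiYSihw   [S ::= H h w]
hhHhwiYSihw ⇒ hhhYhwiYSihw   [H ::= h Y]
hhhYhwiYSihw ⇒ hhhhhwiYSihw   [Y ::= h]
hhhhhwiYSihw ⇒ hhhhhwiSHiSihw   [Y ::= S H i]
hhhhhwiSHiSihw ⇒ hhhhhwiiHiSihw   [S ::= i]
hhhhhwiiHiSihw ⇒ hhhhhwiihiSihw   [H ::= h]
hhhhhwiihiSihw ⇒ hhhhhwiihiiihw   [S ::= i]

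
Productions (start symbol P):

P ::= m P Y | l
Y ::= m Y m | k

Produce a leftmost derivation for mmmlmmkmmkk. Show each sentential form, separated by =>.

P => mPY   [P ::= m P Y]
mPY => mmPYY   [P ::= m P Y]
mmPYY => mmmPYYY   [P ::= m P Y]
mmmPYYY => mmmlYYY   [P ::= l]
mmmlYYY => mmmlmYmYY   [Y ::= m Y m]
mmmlmYmYY => mmmlmmYmmYY   [Y ::= m Y m]
mmmlmmYmmYY => mmmlmmkmmYY   [Y ::= k]
mmmlmmkmmYY => mmmlmmkmmkY   [Y ::= k]
mmmlmmkmmkY => mmmlmmkmmkk   [Y ::= k]

P => mPY => mmPYY => mmmPYYY => mmmlYYY => mmmlmYmYY => mmmlmmYmmYY => mmmlmmkmmYY => mmmlmmkmmkY => mmmlmmkmmkk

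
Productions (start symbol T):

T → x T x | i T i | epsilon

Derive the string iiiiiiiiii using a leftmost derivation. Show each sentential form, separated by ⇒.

T⇒iTi⇒iiTii⇒iiiTiii⇒iiiiTiiii⇒iiiiiTiiiii⇒iiiiiiiiii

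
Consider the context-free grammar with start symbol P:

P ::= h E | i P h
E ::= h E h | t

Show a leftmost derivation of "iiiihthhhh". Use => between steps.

P => iPh   [P ::= i P h]
iPh => iiPhh   [P ::= i P h]
iiPhh => iiiPhhh   [P ::= i P h]
iiiPhhh => iiiiPhhhh   [P ::= i P h]
iiiiPhhhh => iiiihEhhhh   [P ::= h E]
iiiihEhhhh => iiiihthhhh   [E ::= t]

P => iPh => iiPhh => iiiPhhh => iiiiPhhhh => iiiihEhhhh => iiiihthhhh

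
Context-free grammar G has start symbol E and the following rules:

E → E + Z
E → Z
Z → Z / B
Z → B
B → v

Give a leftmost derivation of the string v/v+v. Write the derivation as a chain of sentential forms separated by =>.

E=>E+Z=>Z+Z=>Z/B+Z=>B/B+Z=>v/B+Z=>v/v+Z=>v/v+B=>v/v+v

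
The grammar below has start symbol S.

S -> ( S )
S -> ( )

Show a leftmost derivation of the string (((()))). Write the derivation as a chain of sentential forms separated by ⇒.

S⇒(S)⇒((S))⇒(((S)))⇒(((())))

S ⇒ (S)   [S -> ( S )]
(S) ⇒ ((S))   [S -> ( S )]
((S)) ⇒ (((S)))   [S -> ( S )]
(((S))) ⇒ (((())))   [S -> ( )]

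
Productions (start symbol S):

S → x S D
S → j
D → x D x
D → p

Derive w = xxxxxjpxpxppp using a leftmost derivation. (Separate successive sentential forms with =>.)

S => xSD   [S → x S D]
xSD => xxSDD   [S → x S D]
xxSDD => xxxSDDD   [S → x S D]
xxxSDDD => xxxxSDDDD   [S → x S D]
xxxxSDDDD => xxxxxSDDDDD   [S → x S D]
xxxxxSDDDDD => xxxxxjDDDDD   [S → j]
xxxxxjDDDDD => xxxxxjpDDDD   [D → p]
xxxxxjpDDDD => xxxxxjpxDxDDD   [D → x D x]
xxxxxjpxDxDDD => xxxxxjpxpxDDD   [D → p]
xxxxxjpxpxDDD => xxxxxjpxpxpDD   [D → p]
xxxxxjpxpxpDD => xxxxxjpxpxppD   [D → p]
xxxxxjpxpxppD => xxxxxjpxpxppp   [D → p]

S=>xSD=>xxSDD=>xxxSDDD=>xxxxSDDDD=>xxxxxSDDDDD=>xxxxxjDDDDD=>xxxxxjpDDDD=>xxxxxjpxDxDDD=>xxxxxjpxpxDDD=>xxxxxjpxpxpDD=>xxxxxjpxpxppD=>xxxxxjpxpxppp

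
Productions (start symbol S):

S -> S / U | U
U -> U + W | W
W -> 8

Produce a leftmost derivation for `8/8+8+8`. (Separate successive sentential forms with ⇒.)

S ⇒ S/U   [S -> S / U]
S/U ⇒ U/U   [S -> U]
U/U ⇒ W/U   [U -> W]
W/U ⇒ 8/U   [W -> 8]
8/U ⇒ 8/U+W   [U -> U + W]
8/U+W ⇒ 8/U+W+W   [U -> U + W]
8/U+W+W ⇒ 8/W+W+W   [U -> W]
8/W+W+W ⇒ 8/8+W+W   [W -> 8]
8/8+W+W ⇒ 8/8+8+W   [W -> 8]
8/8+8+W ⇒ 8/8+8+8   [W -> 8]

S ⇒ S/U ⇒ U/U ⇒ W/U ⇒ 8/U ⇒ 8/U+W ⇒ 8/U+W+W ⇒ 8/W+W+W ⇒ 8/8+W+W ⇒ 8/8+8+W ⇒ 8/8+8+8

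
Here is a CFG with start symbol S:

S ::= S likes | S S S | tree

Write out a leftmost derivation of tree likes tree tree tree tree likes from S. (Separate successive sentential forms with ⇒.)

S ⇒ S S S ⇒ S likes S S ⇒ tree likes S S ⇒ tree likes S S S S ⇒ tree likes tree S S S ⇒ tree likes tree tree S S ⇒ tree likes tree tree tree S ⇒ tree likes tree tree tree S likes ⇒ tree likes tree tree tree tree likes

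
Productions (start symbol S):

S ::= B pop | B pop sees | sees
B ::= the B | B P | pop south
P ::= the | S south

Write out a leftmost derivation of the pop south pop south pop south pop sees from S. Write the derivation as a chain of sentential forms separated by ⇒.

S ⇒ B pop sees   [S ::= B pop sees]
B pop sees ⇒ the B pop sees   [B ::= the B]
the B pop sees ⇒ the B P pop sees   [B ::= B P]
the B P pop sees ⇒ the pop south P pop sees   [B ::= pop south]
the pop south P pop sees ⇒ the pop south S south pop sees   [P ::= S south]
the pop south S south pop sees ⇒ the pop south B pop south pop sees   [S ::= B pop]
the pop south B pop south pop sees ⇒ the pop south pop south pop south pop sees   [B ::= pop south]

S ⇒ B pop sees ⇒ the B pop sees ⇒ the B P pop sees ⇒ the pop south P pop sees ⇒ the pop south S south pop sees ⇒ the pop south B pop south pop sees ⇒ the pop south pop south pop south pop sees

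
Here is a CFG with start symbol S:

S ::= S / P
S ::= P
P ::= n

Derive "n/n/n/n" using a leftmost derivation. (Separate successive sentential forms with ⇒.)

S ⇒ S/P ⇒ S/P/P ⇒ S/P/P/P ⇒ P/P/P/P ⇒ n/P/P/P ⇒ n/n/P/P ⇒ n/n/n/P ⇒ n/n/n/n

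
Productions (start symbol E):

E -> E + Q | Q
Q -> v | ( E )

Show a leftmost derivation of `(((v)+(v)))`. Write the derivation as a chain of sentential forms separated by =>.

E => Q => (E) => (Q) => ((E)) => ((E+Q)) => ((Q+Q)) => (((E)+Q)) => (((Q)+Q)) => (((v)+Q)) => (((v)+(E))) => (((v)+(Q))) => (((v)+(v)))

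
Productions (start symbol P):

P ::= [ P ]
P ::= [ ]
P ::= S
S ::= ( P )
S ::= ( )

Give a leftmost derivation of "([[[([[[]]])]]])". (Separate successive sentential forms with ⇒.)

P ⇒ S   [P ::= S]
S ⇒ (P)   [S ::= ( P )]
(P) ⇒ ([P])   [P ::= [ P ]]
([P]) ⇒ ([[P]])   [P ::= [ P ]]
([[P]]) ⇒ ([[[P]]])   [P ::= [ P ]]
([[[P]]]) ⇒ ([[[S]]])   [P ::= S]
([[[S]]]) ⇒ ([[[(P)]]])   [S ::= ( P )]
([[[(P)]]]) ⇒ ([[[([P])]]])   [P ::= [ P ]]
([[[([P])]]]) ⇒ ([[[([[P]])]]])   [P ::= [ P ]]
([[[([[P]])]]]) ⇒ ([[[([[[]]])]]])   [P ::= [ ]]

P ⇒ S ⇒ (P) ⇒ ([P]) ⇒ ([[P]]) ⇒ ([[[P]]]) ⇒ ([[[S]]]) ⇒ ([[[(P)]]]) ⇒ ([[[([P])]]]) ⇒ ([[[([[P]])]]]) ⇒ ([[[([[[]]])]]])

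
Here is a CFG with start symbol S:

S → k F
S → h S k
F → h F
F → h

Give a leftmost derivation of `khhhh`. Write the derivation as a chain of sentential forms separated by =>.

S => kF => khF => khhF => khhhF => khhhh

S => kF   [S → k F]
kF => khF   [F → h F]
khF => khhF   [F → h F]
khhF => khhhF   [F → h F]
khhhF => khhhh   [F → h]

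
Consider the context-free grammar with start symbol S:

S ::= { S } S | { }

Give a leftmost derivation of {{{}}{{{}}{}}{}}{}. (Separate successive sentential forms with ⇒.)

S ⇒ {S}S ⇒ {{S}S}S ⇒ {{{}}S}S ⇒ {{{}}{S}S}S ⇒ {{{}}{{S}S}S}S ⇒ {{{}}{{{}}S}S}S ⇒ {{{}}{{{}}{}}S}S ⇒ {{{}}{{{}}{}}{}}S ⇒ {{{}}{{{}}{}}{}}{}

S ⇒ {S}S   [S ::= { S } S]
{S}S ⇒ {{S}S}S   [S ::= { S } S]
{{S}S}S ⇒ {{{}}S}S   [S ::= { }]
{{{}}S}S ⇒ {{{}}{S}S}S   [S ::= { S } S]
{{{}}{S}S}S ⇒ {{{}}{{S}S}S}S   [S ::= { S } S]
{{{}}{{S}S}S}S ⇒ {{{}}{{{}}S}S}S   [S ::= { }]
{{{}}{{{}}S}S}S ⇒ {{{}}{{{}}{}}S}S   [S ::= { }]
{{{}}{{{}}{}}S}S ⇒ {{{}}{{{}}{}}{}}S   [S ::= { }]
{{{}}{{{}}{}}{}}S ⇒ {{{}}{{{}}{}}{}}{}   [S ::= { }]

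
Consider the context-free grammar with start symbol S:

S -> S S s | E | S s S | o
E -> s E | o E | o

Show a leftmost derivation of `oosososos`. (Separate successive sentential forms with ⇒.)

S ⇒ SSs   [S -> S S s]
SSs ⇒ SSsSs   [S -> S S s]
SSsSs ⇒ SSsSsSs   [S -> S S s]
SSsSsSs ⇒ oSsSsSs   [S -> o]
oSsSsSs ⇒ oosSsSs   [S -> o]
oosSsSs ⇒ oososSs   [S -> o]
oososSs ⇒ oososSsSs   [S -> S s S]
oososSsSs ⇒ oosososSs   [S -> o]
oosososSs ⇒ oosososos   [S -> o]

S ⇒ SSs ⇒ SSsSs ⇒ SSsSsSs ⇒ oSsSsSs ⇒ oosSsSs ⇒ oososSs ⇒ oososSsSs ⇒ oosososSs ⇒ oosososos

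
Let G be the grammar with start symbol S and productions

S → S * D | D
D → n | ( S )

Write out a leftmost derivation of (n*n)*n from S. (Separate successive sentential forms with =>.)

S => S*D   [S → S * D]
S*D => D*D   [S → D]
D*D => (S)*D   [D → ( S )]
(S)*D => (S*D)*D   [S → S * D]
(S*D)*D => (D*D)*D   [S → D]
(D*D)*D => (n*D)*D   [D → n]
(n*D)*D => (n*n)*D   [D → n]
(n*n)*D => (n*n)*n   [D → n]

S=>S*D=>D*D=>(S)*D=>(S*D)*D=>(D*D)*D=>(n*D)*D=>(n*n)*D=>(n*n)*n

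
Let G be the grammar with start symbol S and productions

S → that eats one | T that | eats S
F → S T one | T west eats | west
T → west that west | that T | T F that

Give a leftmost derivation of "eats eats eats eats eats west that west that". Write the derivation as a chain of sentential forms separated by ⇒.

S ⇒ eats S   [S → eats S]
eats S ⇒ eats eats S   [S → eats S]
eats eats S ⇒ eats eats eats S   [S → eats S]
eats eats eats S ⇒ eats eats eats eats S   [S → eats S]
eats eats eats eats S ⇒ eats eats eats eats eats S   [S → eats S]
eats eats eats eats eats S ⇒ eats eats eats eats eats T that   [S → T that]
eats eats eats eats eats T that ⇒ eats eats eats eats eats west that west that   [T → west that west]

S ⇒ eats S ⇒ eats eats S ⇒ eats eats eats S ⇒ eats eats eats eats S ⇒ eats eats eats eats eats S ⇒ eats eats eats eats eats T that ⇒ eats eats eats eats eats west that west that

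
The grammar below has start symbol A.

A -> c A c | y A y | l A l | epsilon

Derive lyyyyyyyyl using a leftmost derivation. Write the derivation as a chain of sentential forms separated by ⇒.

A⇒lAl⇒lyAyl⇒lyyAyyl⇒lyyyAyyyl⇒lyyyyAyyyyl⇒lyyyyyyyyl

A ⇒ lAl   [A -> l A l]
lAl ⇒ lyAyl   [A -> y A y]
lyAyl ⇒ lyyAyyl   [A -> y A y]
lyyAyyl ⇒ lyyyAyyyl   [A -> y A y]
lyyyAyyyl ⇒ lyyyyAyyyyl   [A -> y A y]
lyyyyAyyyyl ⇒ lyyyyyyyyl   [A -> epsilon]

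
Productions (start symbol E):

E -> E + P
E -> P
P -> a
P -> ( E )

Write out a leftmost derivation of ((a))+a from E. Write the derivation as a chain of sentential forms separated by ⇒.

E ⇒ E+P ⇒ P+P ⇒ (E)+P ⇒ (P)+P ⇒ ((E))+P ⇒ ((P))+P ⇒ ((a))+P ⇒ ((a))+a

E ⇒ E+P   [E -> E + P]
E+P ⇒ P+P   [E -> P]
P+P ⇒ (E)+P   [P -> ( E )]
(E)+P ⇒ (P)+P   [E -> P]
(P)+P ⇒ ((E))+P   [P -> ( E )]
((E))+P ⇒ ((P))+P   [E -> P]
((P))+P ⇒ ((a))+P   [P -> a]
((a))+P ⇒ ((a))+a   [P -> a]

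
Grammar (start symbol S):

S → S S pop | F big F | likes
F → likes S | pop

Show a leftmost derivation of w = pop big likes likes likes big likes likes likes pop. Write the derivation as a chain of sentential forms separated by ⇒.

S ⇒ S S pop   [S → S S pop]
S S pop ⇒ F big F S pop   [S → F big F]
F big F S pop ⇒ pop big F S pop   [F → pop]
pop big F S pop ⇒ pop big likes S S pop   [F → likes S]
pop big likes S S pop ⇒ pop big likes F big F S pop   [S → F big F]
pop big likes F big F S pop ⇒ pop big likes likes S big F S pop   [F → likes S]
pop big likes likes S big F S pop ⇒ pop big likes likes likes big F S pop   [S → likes]
pop big likes likes likes big F S pop ⇒ pop big likes likes likes big likes S S pop   [F → likes S]
pop big likes likes likes big likes S S pop ⇒ pop big likes likes likes big likes likes S pop   [S → likes]
pop big likes likes likes big likes likes S pop ⇒ pop big likes likes likes big likes likes likes pop   [S → likes]

S ⇒ S S pop ⇒ F big F S pop ⇒ pop big F S pop ⇒ pop big likes S S pop ⇒ pop big likes F big F S pop ⇒ pop big likes likes S big F S pop ⇒ pop big likes likes likes big F S pop ⇒ pop big likes likes likes big likes S S pop ⇒ pop big likes likes likes big likes likes S pop ⇒ pop big likes likes likes big likes likes likes pop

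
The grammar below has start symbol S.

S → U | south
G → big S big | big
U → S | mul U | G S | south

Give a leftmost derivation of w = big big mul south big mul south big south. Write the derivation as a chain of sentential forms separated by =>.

S => U => G S => big S big S => big U big S => big G S big S => big big S big S big S => big big U big S big S => big big mul U big S big S => big big mul south big S big S => big big mul south big U big S => big big mul south big mul U big S => big big mul south big mul S big S => big big mul south big mul south big S => big big mul south big mul south big south

S => U   [S → U]
U => G S   [U → G S]
G S => big S big S   [G → big S big]
big S big S => big U big S   [S → U]
big U big S => big G S big S   [U → G S]
big G S big S => big big S big S big S   [G → big S big]
big big S big S big S => big big U big S big S   [S → U]
big big U big S big S => big big mul U big S big S   [U → mul U]
big big mul U big S big S => big big mul south big S big S   [U → south]
big big mul south big S big S => big big mul south big U big S   [S → U]
big big mul south big U big S => big big mul south big mul U big S   [U → mul U]
big big mul south big mul U big S => big big mul south big mul S big S   [U → S]
big big mul south big mul S big S => big big mul south big mul south big S   [S → south]
big big mul south big mul south big S => big big mul south big mul south big south   [S → south]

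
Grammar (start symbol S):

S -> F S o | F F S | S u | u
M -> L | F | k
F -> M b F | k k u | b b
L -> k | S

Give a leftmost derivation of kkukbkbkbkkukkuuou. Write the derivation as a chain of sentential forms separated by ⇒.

S ⇒ Su ⇒ FSou ⇒ kkuSou ⇒ kkuFFSou ⇒ kkuMbFFSou ⇒ kkuLbFFSou ⇒ kkukbFFSou ⇒ kkukbMbFFSou ⇒ kkukbkbFFSou ⇒ kkukbkbMbFFSou ⇒ kkukbkbkbFFSou ⇒ kkukbkbkbkkuFSou ⇒ kkukbkbkbkkukkuSou ⇒ kkukbkbkbkkukkuuou

S ⇒ Su   [S -> S u]
Su ⇒ FSou   [S -> F S o]
FSou ⇒ kkuSou   [F -> k k u]
kkuSou ⇒ kkuFFSou   [S -> F F S]
kkuFFSou ⇒ kkuMbFFSou   [F -> M b F]
kkuMbFFSou ⇒ kkuLbFFSou   [M -> L]
kkuLbFFSou ⇒ kkukbFFSou   [L -> k]
kkukbFFSou ⇒ kkukbMbFFSou   [F -> M b F]
kkukbMbFFSou ⇒ kkukbkbFFSou   [M -> k]
kkukbkbFFSou ⇒ kkukbkbMbFFSou   [F -> M b F]
kkukbkbMbFFSou ⇒ kkukbkbkbFFSou   [M -> k]
kkukbkbkbFFSou ⇒ kkukbkbkbkkuFSou   [F -> k k u]
kkukbkbkbkkuFSou ⇒ kkukbkbkbkkukkuSou   [F -> k k u]
kkukbkbkbkkukkuSou ⇒ kkukbkbkbkkukkuuou   [S -> u]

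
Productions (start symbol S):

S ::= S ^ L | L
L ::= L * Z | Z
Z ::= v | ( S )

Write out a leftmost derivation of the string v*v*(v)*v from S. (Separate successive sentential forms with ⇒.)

S ⇒ L   [S ::= L]
L ⇒ L*Z   [L ::= L * Z]
L*Z ⇒ L*Z*Z   [L ::= L * Z]
L*Z*Z ⇒ L*Z*Z*Z   [L ::= L * Z]
L*Z*Z*Z ⇒ Z*Z*Z*Z   [L ::= Z]
Z*Z*Z*Z ⇒ v*Z*Z*Z   [Z ::= v]
v*Z*Z*Z ⇒ v*v*Z*Z   [Z ::= v]
v*v*Z*Z ⇒ v*v*(S)*Z   [Z ::= ( S )]
v*v*(S)*Z ⇒ v*v*(L)*Z   [S ::= L]
v*v*(L)*Z ⇒ v*v*(Z)*Z   [L ::= Z]
v*v*(Z)*Z ⇒ v*v*(v)*Z   [Z ::= v]
v*v*(v)*Z ⇒ v*v*(v)*v   [Z ::= v]

S ⇒ L ⇒ L*Z ⇒ L*Z*Z ⇒ L*Z*Z*Z ⇒ Z*Z*Z*Z ⇒ v*Z*Z*Z ⇒ v*v*Z*Z ⇒ v*v*(S)*Z ⇒ v*v*(L)*Z ⇒ v*v*(Z)*Z ⇒ v*v*(v)*Z ⇒ v*v*(v)*v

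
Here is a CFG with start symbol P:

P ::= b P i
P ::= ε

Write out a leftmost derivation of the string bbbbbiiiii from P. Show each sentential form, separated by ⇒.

P ⇒ bPi ⇒ bbPii ⇒ bbbPiii ⇒ bbbbPiiii ⇒ bbbbbPiiiii ⇒ bbbbbiiiii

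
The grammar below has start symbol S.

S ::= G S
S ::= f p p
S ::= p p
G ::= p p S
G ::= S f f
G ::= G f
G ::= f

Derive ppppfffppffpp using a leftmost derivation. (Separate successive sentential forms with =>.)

S=>GS=>ppSS=>ppppS=>ppppGS=>ppppGfS=>ppppGffS=>ppppfffS=>ppppfffGS=>ppppfffSffS=>ppppfffppffS=>ppppfffppffpp

S => GS   [S ::= G S]
GS => ppSS   [G ::= p p S]
ppSS => ppppS   [S ::= p p]
ppppS => ppppGS   [S ::= G S]
ppppGS => ppppGfS   [G ::= G f]
ppppGfS => ppppGffS   [G ::= G f]
ppppGffS => ppppfffS   [G ::= f]
ppppfffS => ppppfffGS   [S ::= G S]
ppppfffGS => ppppfffSffS   [G ::= S f f]
ppppfffSffS => ppppfffppffS   [S ::= p p]
ppppfffppffS => ppppfffppffpp   [S ::= p p]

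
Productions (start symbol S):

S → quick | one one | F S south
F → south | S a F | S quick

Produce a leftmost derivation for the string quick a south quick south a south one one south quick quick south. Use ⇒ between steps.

S ⇒ F S south   [S → F S south]
F S south ⇒ S quick S south   [F → S quick]
S quick S south ⇒ F S south quick S south   [S → F S south]
F S south quick S south ⇒ S a F S south quick S south   [F → S a F]
S a F S south quick S south ⇒ F S south a F S south quick S south   [S → F S south]
F S south a F S south quick S south ⇒ S a F S south a F S south quick S south   [F → S a F]
S a F S south a F S south quick S south ⇒ quick a F S south a F S south quick S south   [S → quick]
quick a F S south a F S south quick S south ⇒ quick a south S south a F S south quick S south   [F → south]
quick a south S south a F S south quick S south ⇒ quick a south quick south a F S south quick S south   [S → quick]
quick a south quick south a F S south quick S south ⇒ quick a south quick south a south S south quick S south   [F → south]
quick a south quick south a south S south quick S south ⇒ quick a south quick south a south one one south quick S south   [S → one one]
quick a south quick south a south one one south quick S south ⇒ quick a south quick south a south one one south quick quick south   [S → quick]

S ⇒ F S south ⇒ S quick S south ⇒ F S south quick S south ⇒ S a F S south quick S south ⇒ F S south a F S south quick S south ⇒ S a F S south a F S south quick S south ⇒ quick a F S south a F S south quick S south ⇒ quick a south S south a F S south quick S south ⇒ quick a south quick south a F S south quick S south ⇒ quick a south quick south a south S south quick S south ⇒ quick a south quick south a south one one south quick S south ⇒ quick a south quick south a south one one south quick quick south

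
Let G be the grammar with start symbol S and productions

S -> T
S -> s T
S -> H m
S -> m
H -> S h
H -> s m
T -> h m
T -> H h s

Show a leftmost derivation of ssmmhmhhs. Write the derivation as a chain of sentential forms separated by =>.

S => sT => sHhs => sShhs => sHmhhs => sShmhhs => sHmhmhhs => ssmmhmhhs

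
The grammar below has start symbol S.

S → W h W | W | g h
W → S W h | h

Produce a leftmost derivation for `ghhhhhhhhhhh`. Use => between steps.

S=>WhW=>SWhhW=>WWhhW=>SWhWhhW=>WWhWhhW=>SWhWhWhhW=>WWhWhWhhW=>SWhWhWhWhhW=>ghWhWhWhWhhW=>ghhhWhWhWhhW=>ghhhhhWhWhhW=>ghhhhhhhWhhW=>ghhhhhhhhhhW=>ghhhhhhhhhhh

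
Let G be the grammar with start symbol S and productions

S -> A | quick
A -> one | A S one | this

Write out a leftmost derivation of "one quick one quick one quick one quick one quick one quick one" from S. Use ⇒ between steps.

S ⇒ A ⇒ A S one ⇒ A S one S one ⇒ A S one S one S one ⇒ A S one S one S one S one ⇒ A S one S one S one S one S one ⇒ A S one S one S one S one S one S one ⇒ one S one S one S one S one S one S one ⇒ one quick one S one S one S one S one S one ⇒ one quick one quick one S one S one S one S one ⇒ one quick one quick one quick one S one S one S one ⇒ one quick one quick one quick one quick one S one S one ⇒ one quick one quick one quick one quick one quick one S one ⇒ one quick one quick one quick one quick one quick one quick one

S ⇒ A   [S -> A]
A ⇒ A S one   [A -> A S one]
A S one ⇒ A S one S one   [A -> A S one]
A S one S one ⇒ A S one S one S one   [A -> A S one]
A S one S one S one ⇒ A S one S one S one S one   [A -> A S one]
A S one S one S one S one ⇒ A S one S one S one S one S one   [A -> A S one]
A S one S one S one S one S one ⇒ A S one S one S one S one S one S one   [A -> A S one]
A S one S one S one S one S one S one ⇒ one S one S one S one S one S one S one   [A -> one]
one S one S one S one S one S one S one ⇒ one quick one S one S one S one S one S one   [S -> quick]
one quick one S one S one S one S one S one ⇒ one quick one quick one S one S one S one S one   [S -> quick]
one quick one quick one S one S one S one S one ⇒ one quick one quick one quick one S one S one S one   [S -> quick]
one quick one quick one quick one S one S one S one ⇒ one quick one quick one quick one quick one S one S one   [S -> quick]
one quick one quick one quick one quick one S one S one ⇒ one quick one quick one quick one quick one quick one S one   [S -> quick]
one quick one quick one quick one quick one quick one S one ⇒ one quick one quick one quick one quick one quick one quick one   [S -> quick]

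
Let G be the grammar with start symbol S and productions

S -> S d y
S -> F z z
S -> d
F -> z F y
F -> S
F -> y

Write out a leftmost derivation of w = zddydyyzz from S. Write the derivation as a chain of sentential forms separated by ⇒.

S ⇒ Fzz ⇒ zFyzz ⇒ zSyzz ⇒ zSdyyzz ⇒ zSdydyyzz ⇒ zddydyyzz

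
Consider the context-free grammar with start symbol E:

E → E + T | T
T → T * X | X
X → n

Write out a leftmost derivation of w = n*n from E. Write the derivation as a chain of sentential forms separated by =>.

E => T   [E → T]
T => T*X   [T → T * X]
T*X => X*X   [T → X]
X*X => n*X   [X → n]
n*X => n*n   [X → n]

E=>T=>T*X=>X*X=>n*X=>n*n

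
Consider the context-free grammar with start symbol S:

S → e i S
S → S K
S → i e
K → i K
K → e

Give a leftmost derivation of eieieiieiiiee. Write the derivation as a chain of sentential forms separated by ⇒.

S ⇒ SK   [S → S K]
SK ⇒ SKK   [S → S K]
SKK ⇒ eiSKK   [S → e i S]
eiSKK ⇒ eieiSKK   [S → e i S]
eieiSKK ⇒ eieieiSKK   [S → e i S]
eieieiSKK ⇒ eieieiieKK   [S → i e]
eieieiieKK ⇒ eieieiieiKK   [K → i K]
eieieiieiKK ⇒ eieieiieiiKK   [K → i K]
eieieiieiiKK ⇒ eieieiieiiiKK   [K → i K]
eieieiieiiiKK ⇒ eieieiieiiieK   [K → e]
eieieiieiiieK ⇒ eieieiieiiiee   [K → e]

S ⇒ SK ⇒ SKK ⇒ eiSKK ⇒ eieiSKK ⇒ eieieiSKK ⇒ eieieiieKK ⇒ eieieiieiKK ⇒ eieieiieiiKK ⇒ eieieiieiiiKK ⇒ eieieiieiiieK ⇒ eieieiieiiiee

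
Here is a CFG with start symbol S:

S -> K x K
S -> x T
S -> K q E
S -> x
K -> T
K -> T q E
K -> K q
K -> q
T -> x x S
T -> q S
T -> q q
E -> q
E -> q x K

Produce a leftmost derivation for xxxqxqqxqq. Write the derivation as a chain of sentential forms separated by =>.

S => KxK   [S -> K x K]
KxK => TqExK   [K -> T q E]
TqExK => xxSqExK   [T -> x x S]
xxSqExK => xxxTqExK   [S -> x T]
xxxTqExK => xxxqSqExK   [T -> q S]
xxxqSqExK => xxxqxqExK   [S -> x]
xxxqxqExK => xxxqxqqxK   [E -> q]
xxxqxqqxK => xxxqxqqxT   [K -> T]
xxxqxqqxT => xxxqxqqxqq   [T -> q q]

S => KxK => TqExK => xxSqExK => xxxTqExK => xxxqSqExK => xxxqxqExK => xxxqxqqxK => xxxqxqqxT => xxxqxqqxqq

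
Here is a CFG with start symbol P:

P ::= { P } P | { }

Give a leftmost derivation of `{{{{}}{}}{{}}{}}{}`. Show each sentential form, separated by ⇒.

P ⇒ {P}P ⇒ {{P}P}P ⇒ {{{P}P}P}P ⇒ {{{{}}P}P}P ⇒ {{{{}}{}}P}P ⇒ {{{{}}{}}{P}P}P ⇒ {{{{}}{}}{{}}P}P ⇒ {{{{}}{}}{{}}{}}P ⇒ {{{{}}{}}{{}}{}}{}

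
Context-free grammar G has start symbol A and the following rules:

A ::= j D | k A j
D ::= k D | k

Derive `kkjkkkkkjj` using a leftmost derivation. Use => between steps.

A => kAj   [A ::= k A j]
kAj => kkAjj   [A ::= k A j]
kkAjj => kkjDjj   [A ::= j D]
kkjDjj => kkjkDjj   [D ::= k D]
kkjkDjj => kkjkkDjj   [D ::= k D]
kkjkkDjj => kkjkkkDjj   [D ::= k D]
kkjkkkDjj => kkjkkkkDjj   [D ::= k D]
kkjkkkkDjj => kkjkkkkkjj   [D ::= k]

A => kAj => kkAjj => kkjDjj => kkjkDjj => kkjkkDjj => kkjkkkDjj => kkjkkkkDjj => kkjkkkkkjj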